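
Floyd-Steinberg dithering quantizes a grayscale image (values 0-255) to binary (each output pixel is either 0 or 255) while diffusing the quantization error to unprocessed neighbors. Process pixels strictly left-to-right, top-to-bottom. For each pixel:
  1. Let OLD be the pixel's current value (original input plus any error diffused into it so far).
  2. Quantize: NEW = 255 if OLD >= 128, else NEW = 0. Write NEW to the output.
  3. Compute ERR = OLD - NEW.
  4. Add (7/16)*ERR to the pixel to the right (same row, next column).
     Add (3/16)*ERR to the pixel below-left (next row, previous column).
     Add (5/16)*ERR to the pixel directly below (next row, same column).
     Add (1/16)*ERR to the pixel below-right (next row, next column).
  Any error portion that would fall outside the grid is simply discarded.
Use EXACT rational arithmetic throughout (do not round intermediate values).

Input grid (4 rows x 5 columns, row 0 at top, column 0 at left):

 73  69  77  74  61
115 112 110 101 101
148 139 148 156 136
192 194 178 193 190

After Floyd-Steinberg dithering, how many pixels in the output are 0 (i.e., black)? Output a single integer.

Answer: 9

Derivation:
(0,0): OLD=73 → NEW=0, ERR=73
(0,1): OLD=1615/16 → NEW=0, ERR=1615/16
(0,2): OLD=31017/256 → NEW=0, ERR=31017/256
(0,3): OLD=520223/4096 → NEW=0, ERR=520223/4096
(0,4): OLD=7639257/65536 → NEW=0, ERR=7639257/65536
(1,0): OLD=40125/256 → NEW=255, ERR=-25155/256
(1,1): OLD=261803/2048 → NEW=0, ERR=261803/2048
(1,2): OLD=15329671/65536 → NEW=255, ERR=-1382009/65536
(1,3): OLD=42177019/262144 → NEW=255, ERR=-24669701/262144
(1,4): OLD=437016209/4194304 → NEW=0, ERR=437016209/4194304
(2,0): OLD=4628873/32768 → NEW=255, ERR=-3726967/32768
(2,1): OLD=124877299/1048576 → NEW=0, ERR=124877299/1048576
(2,2): OLD=3084615065/16777216 → NEW=255, ERR=-1193575015/16777216
(2,3): OLD=30517001915/268435456 → NEW=0, ERR=30517001915/268435456
(2,4): OLD=912317978717/4294967296 → NEW=255, ERR=-182898681763/4294967296
(3,0): OLD=2999542649/16777216 → NEW=255, ERR=-1278647431/16777216
(3,1): OLD=23813599109/134217728 → NEW=255, ERR=-10411921531/134217728
(3,2): OLD=646770870343/4294967296 → NEW=255, ERR=-448445790137/4294967296
(3,3): OLD=1463855922895/8589934592 → NEW=255, ERR=-726577398065/8589934592
(3,4): OLD=20174916616875/137438953472 → NEW=255, ERR=-14872016518485/137438953472
Output grid:
  Row 0: .....  (5 black, running=5)
  Row 1: #.##.  (2 black, running=7)
  Row 2: #.#.#  (2 black, running=9)
  Row 3: #####  (0 black, running=9)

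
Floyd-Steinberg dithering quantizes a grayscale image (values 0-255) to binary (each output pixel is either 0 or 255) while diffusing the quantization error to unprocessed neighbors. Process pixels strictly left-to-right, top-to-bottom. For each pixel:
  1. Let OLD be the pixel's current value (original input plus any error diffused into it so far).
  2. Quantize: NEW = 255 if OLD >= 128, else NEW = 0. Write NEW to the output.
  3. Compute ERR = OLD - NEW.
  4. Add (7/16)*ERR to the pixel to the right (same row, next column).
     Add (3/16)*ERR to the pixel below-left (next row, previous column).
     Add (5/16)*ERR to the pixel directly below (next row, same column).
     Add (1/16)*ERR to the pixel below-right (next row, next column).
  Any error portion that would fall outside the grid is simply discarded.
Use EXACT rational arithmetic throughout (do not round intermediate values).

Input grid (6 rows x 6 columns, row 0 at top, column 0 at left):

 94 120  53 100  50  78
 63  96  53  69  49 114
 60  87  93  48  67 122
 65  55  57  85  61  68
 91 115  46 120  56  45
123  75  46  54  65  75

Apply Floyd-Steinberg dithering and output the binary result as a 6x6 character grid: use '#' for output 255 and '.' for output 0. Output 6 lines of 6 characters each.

Answer: .#....
...#.#
.#...#
..#...
#..#..
.#..#.

Derivation:
(0,0): OLD=94 → NEW=0, ERR=94
(0,1): OLD=1289/8 → NEW=255, ERR=-751/8
(0,2): OLD=1527/128 → NEW=0, ERR=1527/128
(0,3): OLD=215489/2048 → NEW=0, ERR=215489/2048
(0,4): OLD=3146823/32768 → NEW=0, ERR=3146823/32768
(0,5): OLD=62922225/524288 → NEW=0, ERR=62922225/524288
(1,0): OLD=9571/128 → NEW=0, ERR=9571/128
(1,1): OLD=110069/1024 → NEW=0, ERR=110069/1024
(1,2): OLD=3854041/32768 → NEW=0, ERR=3854041/32768
(1,3): OLD=22556165/131072 → NEW=255, ERR=-10867195/131072
(1,4): OLD=602438031/8388608 → NEW=0, ERR=602438031/8388608
(1,5): OLD=25357251897/134217728 → NEW=255, ERR=-8868268743/134217728
(2,0): OLD=1696087/16384 → NEW=0, ERR=1696087/16384
(2,1): OLD=100981613/524288 → NEW=255, ERR=-32711827/524288
(2,2): OLD=785430023/8388608 → NEW=0, ERR=785430023/8388608
(2,3): OLD=5628453647/67108864 → NEW=0, ERR=5628453647/67108864
(2,4): OLD=233141984045/2147483648 → NEW=0, ERR=233141984045/2147483648
(2,5): OLD=5268644605707/34359738368 → NEW=255, ERR=-3493088678133/34359738368
(3,0): OLD=718497959/8388608 → NEW=0, ERR=718497959/8388608
(3,1): OLD=6509600603/67108864 → NEW=0, ERR=6509600603/67108864
(3,2): OLD=75442968097/536870912 → NEW=255, ERR=-61459114463/536870912
(3,3): OLD=3000771177859/34359738368 → NEW=0, ERR=3000771177859/34359738368
(3,4): OLD=32797181924323/274877906944 → NEW=0, ERR=32797181924323/274877906944
(3,5): OLD=418766063057773/4398046511104 → NEW=0, ERR=418766063057773/4398046511104
(4,0): OLD=145979226153/1073741824 → NEW=255, ERR=-127824938967/1073741824
(4,1): OLD=1324891483605/17179869184 → NEW=0, ERR=1324891483605/17179869184
(4,2): OLD=36505560623471/549755813888 → NEW=0, ERR=36505560623471/549755813888
(4,3): OLD=1684980739593803/8796093022208 → NEW=255, ERR=-558022981069237/8796093022208
(4,4): OLD=12503481388183931/140737488355328 → NEW=0, ERR=12503481388183931/140737488355328
(4,5): OLD=272650088567620733/2251799813685248 → NEW=0, ERR=272650088567620733/2251799813685248
(5,0): OLD=27558661887567/274877906944 → NEW=0, ERR=27558661887567/274877906944
(5,1): OLD=1301581193587647/8796093022208 → NEW=255, ERR=-941422527075393/8796093022208
(5,2): OLD=904343560546533/70368744177664 → NEW=0, ERR=904343560546533/70368744177664
(5,3): OLD=136472028985276263/2251799813685248 → NEW=0, ERR=136472028985276263/2251799813685248
(5,4): OLD=621568862841680471/4503599627370496 → NEW=255, ERR=-526849042137796009/4503599627370496
(5,5): OLD=4842988547978116259/72057594037927936 → NEW=0, ERR=4842988547978116259/72057594037927936
Row 0: .#....
Row 1: ...#.#
Row 2: .#...#
Row 3: ..#...
Row 4: #..#..
Row 5: .#..#.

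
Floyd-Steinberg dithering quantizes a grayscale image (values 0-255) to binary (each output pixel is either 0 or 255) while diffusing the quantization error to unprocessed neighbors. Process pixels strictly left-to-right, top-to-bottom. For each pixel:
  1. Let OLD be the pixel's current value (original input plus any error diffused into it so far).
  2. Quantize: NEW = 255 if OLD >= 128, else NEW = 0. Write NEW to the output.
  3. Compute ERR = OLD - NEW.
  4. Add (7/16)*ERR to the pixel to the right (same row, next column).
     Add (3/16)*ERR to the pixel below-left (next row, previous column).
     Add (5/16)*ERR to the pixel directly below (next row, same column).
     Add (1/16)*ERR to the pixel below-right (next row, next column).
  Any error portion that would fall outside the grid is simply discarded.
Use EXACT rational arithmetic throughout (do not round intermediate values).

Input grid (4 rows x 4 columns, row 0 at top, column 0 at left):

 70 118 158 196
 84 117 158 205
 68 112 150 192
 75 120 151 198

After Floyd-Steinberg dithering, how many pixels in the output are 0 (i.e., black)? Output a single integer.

(0,0): OLD=70 → NEW=0, ERR=70
(0,1): OLD=1189/8 → NEW=255, ERR=-851/8
(0,2): OLD=14267/128 → NEW=0, ERR=14267/128
(0,3): OLD=501277/2048 → NEW=255, ERR=-20963/2048
(1,0): OLD=10999/128 → NEW=0, ERR=10999/128
(1,1): OLD=150145/1024 → NEW=255, ERR=-110975/1024
(1,2): OLD=4484309/32768 → NEW=255, ERR=-3871531/32768
(1,3): OLD=82353635/524288 → NEW=255, ERR=-51339805/524288
(2,0): OLD=1221147/16384 → NEW=0, ERR=1221147/16384
(2,1): OLD=49261465/524288 → NEW=0, ERR=49261465/524288
(2,2): OLD=135320045/1048576 → NEW=255, ERR=-132066835/1048576
(2,3): OLD=1659470585/16777216 → NEW=0, ERR=1659470585/16777216
(3,0): OLD=972313515/8388608 → NEW=0, ERR=972313515/8388608
(3,1): OLD=24308862389/134217728 → NEW=255, ERR=-9916658251/134217728
(3,2): OLD=222768877771/2147483648 → NEW=0, ERR=222768877771/2147483648
(3,3): OLD=9154198637581/34359738368 → NEW=255, ERR=392465353741/34359738368
Output grid:
  Row 0: .#.#  (2 black, running=2)
  Row 1: .###  (1 black, running=3)
  Row 2: ..#.  (3 black, running=6)
  Row 3: .#.#  (2 black, running=8)

Answer: 8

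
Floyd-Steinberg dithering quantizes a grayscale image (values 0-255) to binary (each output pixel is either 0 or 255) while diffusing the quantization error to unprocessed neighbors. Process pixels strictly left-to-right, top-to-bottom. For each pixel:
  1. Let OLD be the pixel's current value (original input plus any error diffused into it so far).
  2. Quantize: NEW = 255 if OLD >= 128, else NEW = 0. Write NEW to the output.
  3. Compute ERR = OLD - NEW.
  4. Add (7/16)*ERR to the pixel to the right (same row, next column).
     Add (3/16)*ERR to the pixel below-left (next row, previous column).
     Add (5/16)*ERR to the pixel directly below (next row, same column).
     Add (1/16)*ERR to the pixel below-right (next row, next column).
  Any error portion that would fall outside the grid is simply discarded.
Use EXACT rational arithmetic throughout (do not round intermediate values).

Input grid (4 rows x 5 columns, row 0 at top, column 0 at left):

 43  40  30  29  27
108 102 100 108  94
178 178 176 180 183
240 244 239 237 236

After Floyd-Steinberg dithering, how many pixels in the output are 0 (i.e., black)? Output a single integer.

Answer: 8

Derivation:
(0,0): OLD=43 → NEW=0, ERR=43
(0,1): OLD=941/16 → NEW=0, ERR=941/16
(0,2): OLD=14267/256 → NEW=0, ERR=14267/256
(0,3): OLD=218653/4096 → NEW=0, ERR=218653/4096
(0,4): OLD=3300043/65536 → NEW=0, ERR=3300043/65536
(1,0): OLD=33911/256 → NEW=255, ERR=-31369/256
(1,1): OLD=163649/2048 → NEW=0, ERR=163649/2048
(1,2): OLD=10882901/65536 → NEW=255, ERR=-5828779/65536
(1,3): OLD=25872369/262144 → NEW=0, ERR=25872369/262144
(1,4): OLD=655365811/4194304 → NEW=255, ERR=-414181709/4194304
(2,0): OLD=5068891/32768 → NEW=255, ERR=-3286949/32768
(2,1): OLD=141296281/1048576 → NEW=255, ERR=-126090599/1048576
(2,2): OLD=1998110219/16777216 → NEW=0, ERR=1998110219/16777216
(2,3): OLD=64121963761/268435456 → NEW=255, ERR=-4329077519/268435456
(2,4): OLD=649630631511/4294967296 → NEW=255, ERR=-445586028969/4294967296
(3,0): OLD=3122348203/16777216 → NEW=255, ERR=-1155841877/16777216
(3,1): OLD=25815761487/134217728 → NEW=255, ERR=-8409759153/134217728
(3,2): OLD=1023342947221/4294967296 → NEW=255, ERR=-71873713259/4294967296
(3,3): OLD=1826478990157/8589934592 → NEW=255, ERR=-363954330803/8589934592
(3,4): OLD=25293521933473/137438953472 → NEW=255, ERR=-9753411201887/137438953472
Output grid:
  Row 0: .....  (5 black, running=5)
  Row 1: #.#.#  (2 black, running=7)
  Row 2: ##.##  (1 black, running=8)
  Row 3: #####  (0 black, running=8)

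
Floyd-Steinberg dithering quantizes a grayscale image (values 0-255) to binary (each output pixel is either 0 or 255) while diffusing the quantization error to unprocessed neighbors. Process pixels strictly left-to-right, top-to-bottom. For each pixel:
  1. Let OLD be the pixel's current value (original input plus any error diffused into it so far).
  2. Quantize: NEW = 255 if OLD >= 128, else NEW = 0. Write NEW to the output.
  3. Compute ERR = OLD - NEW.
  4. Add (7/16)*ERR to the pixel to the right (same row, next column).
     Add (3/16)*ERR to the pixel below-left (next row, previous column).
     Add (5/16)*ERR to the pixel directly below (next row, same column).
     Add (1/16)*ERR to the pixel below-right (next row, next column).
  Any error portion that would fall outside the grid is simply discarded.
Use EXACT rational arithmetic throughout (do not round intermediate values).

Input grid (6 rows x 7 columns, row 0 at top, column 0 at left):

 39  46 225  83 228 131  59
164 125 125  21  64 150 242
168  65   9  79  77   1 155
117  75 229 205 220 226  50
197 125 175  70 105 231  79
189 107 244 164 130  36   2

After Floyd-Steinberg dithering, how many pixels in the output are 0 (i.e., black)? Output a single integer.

Answer: 21

Derivation:
(0,0): OLD=39 → NEW=0, ERR=39
(0,1): OLD=1009/16 → NEW=0, ERR=1009/16
(0,2): OLD=64663/256 → NEW=255, ERR=-617/256
(0,3): OLD=335649/4096 → NEW=0, ERR=335649/4096
(0,4): OLD=17291751/65536 → NEW=255, ERR=580071/65536
(0,5): OLD=141423953/1048576 → NEW=255, ERR=-125962927/1048576
(0,6): OLD=108115255/16777216 → NEW=0, ERR=108115255/16777216
(1,0): OLD=48131/256 → NEW=255, ERR=-17149/256
(1,1): OLD=240405/2048 → NEW=0, ERR=240405/2048
(1,2): OLD=12773561/65536 → NEW=255, ERR=-3938119/65536
(1,3): OLD=5721861/262144 → NEW=0, ERR=5721861/262144
(1,4): OLD=988396975/16777216 → NEW=0, ERR=988396975/16777216
(1,5): OLD=18789953503/134217728 → NEW=255, ERR=-15435567137/134217728
(1,6): OLD=399843428401/2147483648 → NEW=255, ERR=-147764901839/2147483648
(2,0): OLD=5540279/32768 → NEW=255, ERR=-2815561/32768
(2,1): OLD=50999885/1048576 → NEW=0, ERR=50999885/1048576
(2,2): OLD=384694311/16777216 → NEW=0, ERR=384694311/16777216
(2,3): OLD=13843644591/134217728 → NEW=0, ERR=13843644591/134217728
(2,4): OLD=129210261727/1073741824 → NEW=0, ERR=129210261727/1073741824
(2,5): OLD=291678138869/34359738368 → NEW=0, ERR=291678138869/34359738368
(2,6): OLD=71481200790531/549755813888 → NEW=255, ERR=-68706531750909/549755813888
(3,0): OLD=1665444167/16777216 → NEW=0, ERR=1665444167/16777216
(3,1): OLD=17791637435/134217728 → NEW=255, ERR=-16433883205/134217728
(3,2): OLD=220091632225/1073741824 → NEW=255, ERR=-53712532895/1073741824
(3,3): OLD=1027970614295/4294967296 → NEW=255, ERR=-67246046185/4294967296
(3,4): OLD=142273149777223/549755813888 → NEW=255, ERR=2085417235783/549755813888
(3,5): OLD=942942626765253/4398046511104 → NEW=255, ERR=-178559233566267/4398046511104
(3,6): OLD=-442403894341797/70368744177664 → NEW=0, ERR=-442403894341797/70368744177664
(4,0): OLD=440370395721/2147483648 → NEW=255, ERR=-107237934519/2147483648
(4,1): OLD=2120492753973/34359738368 → NEW=0, ERR=2120492753973/34359738368
(4,2): OLD=96635732236091/549755813888 → NEW=255, ERR=-43552000305349/549755813888
(4,3): OLD=123290237361913/4398046511104 → NEW=0, ERR=123290237361913/4398046511104
(4,4): OLD=3865314418813595/35184372088832 → NEW=0, ERR=3865314418813595/35184372088832
(4,5): OLD=298852263381889947/1125899906842624 → NEW=255, ERR=11747787137020827/1125899906842624
(4,6): OLD=1424268516867914413/18014398509481984 → NEW=0, ERR=1424268516867914413/18014398509481984
(5,0): OLD=101686292325231/549755813888 → NEW=255, ERR=-38501440216209/549755813888
(5,1): OLD=341601190013861/4398046511104 → NEW=0, ERR=341601190013861/4398046511104
(5,2): OLD=9230197840913683/35184372088832 → NEW=255, ERR=258182958261523/35184372088832
(5,3): OLD=53935648900150399/281474976710656 → NEW=255, ERR=-17840470161066881/281474976710656
(5,4): OLD=2527594610908672661/18014398509481984 → NEW=255, ERR=-2066077009009233259/18014398509481984
(5,5): OLD=1552711991197480005/144115188075855872 → NEW=0, ERR=1552711991197480005/144115188075855872
(5,6): OLD=73955127385064990315/2305843009213693952 → NEW=0, ERR=73955127385064990315/2305843009213693952
Output grid:
  Row 0: ..#.##.  (4 black, running=4)
  Row 1: #.#..##  (3 black, running=7)
  Row 2: #.....#  (5 black, running=12)
  Row 3: .#####.  (2 black, running=14)
  Row 4: #.#..#.  (4 black, running=18)
  Row 5: #.###..  (3 black, running=21)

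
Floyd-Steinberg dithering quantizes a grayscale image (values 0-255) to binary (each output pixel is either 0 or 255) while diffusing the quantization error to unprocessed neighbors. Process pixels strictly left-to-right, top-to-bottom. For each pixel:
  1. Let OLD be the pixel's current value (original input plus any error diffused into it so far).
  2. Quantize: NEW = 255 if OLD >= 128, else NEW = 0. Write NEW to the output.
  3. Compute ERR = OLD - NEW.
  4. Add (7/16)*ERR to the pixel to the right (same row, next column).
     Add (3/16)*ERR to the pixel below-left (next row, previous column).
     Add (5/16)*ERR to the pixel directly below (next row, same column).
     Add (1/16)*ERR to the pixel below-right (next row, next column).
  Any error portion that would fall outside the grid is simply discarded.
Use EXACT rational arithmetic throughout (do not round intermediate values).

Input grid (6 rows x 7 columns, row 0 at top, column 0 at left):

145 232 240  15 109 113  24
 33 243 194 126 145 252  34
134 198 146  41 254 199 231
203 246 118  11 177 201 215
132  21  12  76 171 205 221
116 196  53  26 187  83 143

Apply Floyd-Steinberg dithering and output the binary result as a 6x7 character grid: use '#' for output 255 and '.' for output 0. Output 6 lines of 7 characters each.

Answer: ###..#.
.##.##.
.#..###
###.###
....#.#
##..#.#

Derivation:
(0,0): OLD=145 → NEW=255, ERR=-110
(0,1): OLD=1471/8 → NEW=255, ERR=-569/8
(0,2): OLD=26737/128 → NEW=255, ERR=-5903/128
(0,3): OLD=-10601/2048 → NEW=0, ERR=-10601/2048
(0,4): OLD=3497505/32768 → NEW=0, ERR=3497505/32768
(0,5): OLD=83727079/524288 → NEW=255, ERR=-49966361/524288
(0,6): OLD=-148437935/8388608 → NEW=0, ERR=-148437935/8388608
(1,0): OLD=-1883/128 → NEW=0, ERR=-1883/128
(1,1): OLD=203587/1024 → NEW=255, ERR=-57533/1024
(1,2): OLD=4901823/32768 → NEW=255, ERR=-3454017/32768
(1,3): OLD=12503859/131072 → NEW=0, ERR=12503859/131072
(1,4): OLD=1693643673/8388608 → NEW=255, ERR=-445451367/8388608
(1,5): OLD=13578723241/67108864 → NEW=255, ERR=-3534037079/67108864
(1,6): OLD=-564249145/1073741824 → NEW=0, ERR=-564249145/1073741824
(2,0): OLD=1947537/16384 → NEW=0, ERR=1947537/16384
(2,1): OLD=111025163/524288 → NEW=255, ERR=-22668277/524288
(2,2): OLD=910326881/8388608 → NEW=0, ERR=910326881/8388608
(2,3): OLD=6827933721/67108864 → NEW=0, ERR=6827933721/67108864
(2,4): OLD=149253884617/536870912 → NEW=255, ERR=12351802057/536870912
(2,5): OLD=3250285707683/17179869184 → NEW=255, ERR=-1130580934237/17179869184
(2,6): OLD=54632876540581/274877906944 → NEW=255, ERR=-15460989730139/274877906944
(3,0): OLD=1946488513/8388608 → NEW=255, ERR=-192606527/8388608
(3,1): OLD=16791986413/67108864 → NEW=255, ERR=-320773907/67108864
(3,2): OLD=89225727415/536870912 → NEW=255, ERR=-47676355145/536870912
(3,3): OLD=32297117473/2147483648 → NEW=0, ERR=32297117473/2147483648
(3,4): OLD=50794524666561/274877906944 → NEW=255, ERR=-19299341604159/274877906944
(3,5): OLD=309203318113299/2199023255552 → NEW=255, ERR=-251547612052461/2199023255552
(3,6): OLD=5040652765943757/35184372088832 → NEW=255, ERR=-3931362116708403/35184372088832
(4,0): OLD=133067337967/1073741824 → NEW=0, ERR=133067337967/1073741824
(4,1): OLD=955874939747/17179869184 → NEW=0, ERR=955874939747/17179869184
(4,2): OLD=3054455337517/274877906944 → NEW=0, ERR=3054455337517/274877906944
(4,3): OLD=146997279371263/2199023255552 → NEW=0, ERR=146997279371263/2199023255552
(4,4): OLD=2775982165378861/17592186044416 → NEW=255, ERR=-1710025275947219/17592186044416
(4,5): OLD=57076175548453453/562949953421312 → NEW=0, ERR=57076175548453453/562949953421312
(4,6): OLD=2011219106114831147/9007199254740992 → NEW=255, ERR=-285616703844121813/9007199254740992
(5,0): OLD=45398849062105/274877906944 → NEW=255, ERR=-24695017208615/274877906944
(5,1): OLD=404425297713971/2199023255552 → NEW=255, ERR=-156325632451789/2199023255552
(5,2): OLD=728007168723829/17592186044416 → NEW=0, ERR=728007168723829/17592186044416
(5,3): OLD=6679850032076905/140737488355328 → NEW=0, ERR=6679850032076905/140737488355328
(5,4): OLD=1806637847547567491/9007199254740992 → NEW=255, ERR=-490197962411385469/9007199254740992
(5,5): OLD=5681942932237636883/72057594037927936 → NEW=0, ERR=5681942932237636883/72057594037927936
(5,6): OLD=200522458000879745213/1152921504606846976 → NEW=255, ERR=-93472525673866233667/1152921504606846976
Row 0: ###..#.
Row 1: .##.##.
Row 2: .#..###
Row 3: ###.###
Row 4: ....#.#
Row 5: ##..#.#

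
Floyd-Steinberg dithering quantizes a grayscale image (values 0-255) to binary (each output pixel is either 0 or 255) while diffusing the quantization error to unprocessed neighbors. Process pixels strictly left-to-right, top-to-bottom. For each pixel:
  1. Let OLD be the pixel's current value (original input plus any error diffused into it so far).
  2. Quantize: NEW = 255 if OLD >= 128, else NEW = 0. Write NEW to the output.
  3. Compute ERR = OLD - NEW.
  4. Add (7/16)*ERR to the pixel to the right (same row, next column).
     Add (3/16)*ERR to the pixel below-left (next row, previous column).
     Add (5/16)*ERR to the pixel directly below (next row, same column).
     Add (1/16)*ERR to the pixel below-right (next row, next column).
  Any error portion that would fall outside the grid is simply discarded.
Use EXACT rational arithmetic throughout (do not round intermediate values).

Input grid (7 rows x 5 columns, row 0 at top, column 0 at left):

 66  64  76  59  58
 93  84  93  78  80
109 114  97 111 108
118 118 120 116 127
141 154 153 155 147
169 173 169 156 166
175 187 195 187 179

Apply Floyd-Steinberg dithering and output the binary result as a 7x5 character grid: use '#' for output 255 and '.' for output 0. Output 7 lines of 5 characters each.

Answer: .....
#.#.#
.#.#.
.#.#.
#.#.#
###.#
.####

Derivation:
(0,0): OLD=66 → NEW=0, ERR=66
(0,1): OLD=743/8 → NEW=0, ERR=743/8
(0,2): OLD=14929/128 → NEW=0, ERR=14929/128
(0,3): OLD=225335/2048 → NEW=0, ERR=225335/2048
(0,4): OLD=3477889/32768 → NEW=0, ERR=3477889/32768
(1,0): OLD=16773/128 → NEW=255, ERR=-15867/128
(1,1): OLD=86819/1024 → NEW=0, ERR=86819/1024
(1,2): OLD=6323423/32768 → NEW=255, ERR=-2032417/32768
(1,3): OLD=14737459/131072 → NEW=0, ERR=14737459/131072
(1,4): OLD=354913593/2097152 → NEW=255, ERR=-179860167/2097152
(2,0): OLD=1411633/16384 → NEW=0, ERR=1411633/16384
(2,1): OLD=83263531/524288 → NEW=255, ERR=-50429909/524288
(2,2): OLD=519393089/8388608 → NEW=0, ERR=519393089/8388608
(2,3): OLD=20571285555/134217728 → NEW=255, ERR=-13654235085/134217728
(2,4): OLD=93884492965/2147483648 → NEW=0, ERR=93884492965/2147483648
(3,0): OLD=1064427297/8388608 → NEW=0, ERR=1064427297/8388608
(3,1): OLD=10767612813/67108864 → NEW=255, ERR=-6345147507/67108864
(3,2): OLD=156544657823/2147483648 → NEW=0, ERR=156544657823/2147483648
(3,3): OLD=550477694791/4294967296 → NEW=255, ERR=-544738965689/4294967296
(3,4): OLD=5416110192579/68719476736 → NEW=0, ERR=5416110192579/68719476736
(4,0): OLD=174939246543/1073741824 → NEW=255, ERR=-98864918577/1073741824
(4,1): OLD=3634194608975/34359738368 → NEW=0, ERR=3634194608975/34359738368
(4,2): OLD=105753123713409/549755813888 → NEW=255, ERR=-34434608828031/549755813888
(4,3): OLD=943781295629647/8796093022208 → NEW=0, ERR=943781295629647/8796093022208
(4,4): OLD=29645564979160233/140737488355328 → NEW=255, ERR=-6242494551448407/140737488355328
(5,0): OLD=87992929401677/549755813888 → NEW=255, ERR=-52194803139763/549755813888
(5,1): OLD=646586687393063/4398046511104 → NEW=255, ERR=-474915172938457/4398046511104
(5,2): OLD=18142752111456095/140737488355328 → NEW=255, ERR=-17745307419152545/140737488355328
(5,3): OLD=68755844784220369/562949953421312 → NEW=0, ERR=68755844784220369/562949953421312
(5,4): OLD=1912038101667876523/9007199254740992 → NEW=255, ERR=-384797708291076437/9007199254740992
(6,0): OLD=8801992586685309/70368744177664 → NEW=0, ERR=8801992586685309/70368744177664
(6,1): OLD=401730241841345619/2251799813685248 → NEW=255, ERR=-172478710648392621/2251799813685248
(6,2): OLD=4980553419493176257/36028797018963968 → NEW=255, ERR=-4206789820342635583/36028797018963968
(6,3): OLD=91192131070496292491/576460752303423488 → NEW=255, ERR=-55805360766876696949/576460752303423488
(6,4): OLD=1207616787634765189005/9223372036854775808 → NEW=255, ERR=-1144343081763202642035/9223372036854775808
Row 0: .....
Row 1: #.#.#
Row 2: .#.#.
Row 3: .#.#.
Row 4: #.#.#
Row 5: ###.#
Row 6: .####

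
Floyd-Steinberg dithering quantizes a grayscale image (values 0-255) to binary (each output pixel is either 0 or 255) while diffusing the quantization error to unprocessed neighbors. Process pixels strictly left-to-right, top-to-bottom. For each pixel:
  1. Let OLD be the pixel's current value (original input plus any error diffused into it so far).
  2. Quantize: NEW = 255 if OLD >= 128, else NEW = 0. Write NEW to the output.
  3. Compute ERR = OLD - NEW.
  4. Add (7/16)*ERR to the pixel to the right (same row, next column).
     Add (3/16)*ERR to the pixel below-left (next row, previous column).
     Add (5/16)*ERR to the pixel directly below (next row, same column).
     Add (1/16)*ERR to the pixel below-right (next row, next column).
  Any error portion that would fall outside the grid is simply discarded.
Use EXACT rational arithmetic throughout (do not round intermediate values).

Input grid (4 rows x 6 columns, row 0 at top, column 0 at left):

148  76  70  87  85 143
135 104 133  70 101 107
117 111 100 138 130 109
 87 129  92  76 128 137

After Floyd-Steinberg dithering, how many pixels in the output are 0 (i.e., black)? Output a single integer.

(0,0): OLD=148 → NEW=255, ERR=-107
(0,1): OLD=467/16 → NEW=0, ERR=467/16
(0,2): OLD=21189/256 → NEW=0, ERR=21189/256
(0,3): OLD=504675/4096 → NEW=0, ERR=504675/4096
(0,4): OLD=9103285/65536 → NEW=255, ERR=-7608395/65536
(0,5): OLD=96687603/1048576 → NEW=0, ERR=96687603/1048576
(1,0): OLD=27401/256 → NEW=0, ERR=27401/256
(1,1): OLD=345663/2048 → NEW=255, ERR=-176577/2048
(1,2): OLD=9572907/65536 → NEW=255, ERR=-7138773/65536
(1,3): OLD=11600527/262144 → NEW=0, ERR=11600527/262144
(1,4): OLD=1829901581/16777216 → NEW=0, ERR=1829901581/16777216
(1,5): OLD=47319163979/268435456 → NEW=255, ERR=-21131877301/268435456
(2,0): OLD=4400165/32768 → NEW=255, ERR=-3955675/32768
(2,1): OLD=18358503/1048576 → NEW=0, ERR=18358503/1048576
(2,2): OLD=1283928181/16777216 → NEW=0, ERR=1283928181/16777216
(2,3): OLD=26702968845/134217728 → NEW=255, ERR=-7522551795/134217728
(2,4): OLD=547905457575/4294967296 → NEW=0, ERR=547905457575/4294967296
(2,5): OLD=10103665787905/68719476736 → NEW=255, ERR=-7419800779775/68719476736
(3,0): OLD=881785301/16777216 → NEW=0, ERR=881785301/16777216
(3,1): OLD=22047915057/134217728 → NEW=255, ERR=-12177605583/134217728
(3,2): OLD=71732308387/1073741824 → NEW=0, ERR=71732308387/1073741824
(3,3): OLD=7999978566633/68719476736 → NEW=0, ERR=7999978566633/68719476736
(3,4): OLD=107229413034697/549755813888 → NEW=255, ERR=-32958319506743/549755813888
(3,5): OLD=747696374873895/8796093022208 → NEW=0, ERR=747696374873895/8796093022208
Output grid:
  Row 0: #...#.  (4 black, running=4)
  Row 1: .##..#  (3 black, running=7)
  Row 2: #..#.#  (3 black, running=10)
  Row 3: .#..#.  (4 black, running=14)

Answer: 14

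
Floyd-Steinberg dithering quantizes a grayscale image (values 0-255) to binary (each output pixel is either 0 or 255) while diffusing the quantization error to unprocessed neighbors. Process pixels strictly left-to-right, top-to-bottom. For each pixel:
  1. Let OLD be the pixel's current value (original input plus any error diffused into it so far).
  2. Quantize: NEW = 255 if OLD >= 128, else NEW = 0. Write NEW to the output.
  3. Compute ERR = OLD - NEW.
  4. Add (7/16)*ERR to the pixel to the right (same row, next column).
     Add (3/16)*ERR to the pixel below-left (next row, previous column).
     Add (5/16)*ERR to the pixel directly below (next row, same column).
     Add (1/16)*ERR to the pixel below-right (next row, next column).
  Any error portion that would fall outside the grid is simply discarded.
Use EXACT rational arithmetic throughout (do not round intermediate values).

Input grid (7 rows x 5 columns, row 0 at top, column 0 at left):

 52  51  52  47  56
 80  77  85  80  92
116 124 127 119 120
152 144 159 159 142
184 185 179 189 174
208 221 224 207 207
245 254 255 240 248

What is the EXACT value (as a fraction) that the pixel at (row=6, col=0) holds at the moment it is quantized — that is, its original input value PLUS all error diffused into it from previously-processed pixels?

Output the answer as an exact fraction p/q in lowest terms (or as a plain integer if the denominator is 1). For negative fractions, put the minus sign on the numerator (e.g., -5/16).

Answer: 7087466267113373/35184372088832

Derivation:
(0,0): OLD=52 → NEW=0, ERR=52
(0,1): OLD=295/4 → NEW=0, ERR=295/4
(0,2): OLD=5393/64 → NEW=0, ERR=5393/64
(0,3): OLD=85879/1024 → NEW=0, ERR=85879/1024
(0,4): OLD=1518657/16384 → NEW=0, ERR=1518657/16384
(1,0): OLD=7045/64 → NEW=0, ERR=7045/64
(1,1): OLD=85635/512 → NEW=255, ERR=-44925/512
(1,2): OLD=1528287/16384 → NEW=0, ERR=1528287/16384
(1,3): OLD=11119107/65536 → NEW=255, ERR=-5592573/65536
(1,4): OLD=93190377/1048576 → NEW=0, ERR=93190377/1048576
(2,0): OLD=1097297/8192 → NEW=255, ERR=-991663/8192
(2,1): OLD=17822955/262144 → NEW=0, ERR=17822955/262144
(2,2): OLD=689587777/4194304 → NEW=255, ERR=-379959743/4194304
(2,3): OLD=5046139251/67108864 → NEW=0, ERR=5046139251/67108864
(2,4): OLD=188266119525/1073741824 → NEW=255, ERR=-85538045595/1073741824
(3,0): OLD=532336993/4194304 → NEW=0, ERR=532336993/4194304
(3,1): OLD=6584130541/33554432 → NEW=255, ERR=-1972249619/33554432
(3,2): OLD=132417770143/1073741824 → NEW=0, ERR=132417770143/1073741824
(3,3): OLD=463541362543/2147483648 → NEW=255, ERR=-84066967697/2147483648
(3,4): OLD=3596710074459/34359738368 → NEW=0, ERR=3596710074459/34359738368
(4,0): OLD=114160978671/536870912 → NEW=255, ERR=-22741103889/536870912
(4,1): OLD=3077871986191/17179869184 → NEW=255, ERR=-1302994655729/17179869184
(4,2): OLD=47648205334657/274877906944 → NEW=255, ERR=-22445660936063/274877906944
(4,3): OLD=740528295663759/4398046511104 → NEW=255, ERR=-380973564667761/4398046511104
(4,4): OLD=11707071832049513/70368744177664 → NEW=255, ERR=-6236957933254807/70368744177664
(5,0): OLD=49627044054925/274877906944 → NEW=255, ERR=-20466822215795/274877906944
(5,1): OLD=322740261492871/2199023255552 → NEW=255, ERR=-238010668672889/2199023255552
(5,2): OLD=9158309133621343/70368744177664 → NEW=255, ERR=-8785720631682977/70368744177664
(5,3): OLD=29156597030456225/281474976710656 → NEW=0, ERR=29156597030456225/281474976710656
(5,4): OLD=987219835275053403/4503599627370496 → NEW=255, ERR=-161198069704423077/4503599627370496
(6,0): OLD=7087466267113373/35184372088832 → NEW=255, ERR=-1884548615538787/35184372088832
Target (6,0): original=245, with diffused error = 7087466267113373/35184372088832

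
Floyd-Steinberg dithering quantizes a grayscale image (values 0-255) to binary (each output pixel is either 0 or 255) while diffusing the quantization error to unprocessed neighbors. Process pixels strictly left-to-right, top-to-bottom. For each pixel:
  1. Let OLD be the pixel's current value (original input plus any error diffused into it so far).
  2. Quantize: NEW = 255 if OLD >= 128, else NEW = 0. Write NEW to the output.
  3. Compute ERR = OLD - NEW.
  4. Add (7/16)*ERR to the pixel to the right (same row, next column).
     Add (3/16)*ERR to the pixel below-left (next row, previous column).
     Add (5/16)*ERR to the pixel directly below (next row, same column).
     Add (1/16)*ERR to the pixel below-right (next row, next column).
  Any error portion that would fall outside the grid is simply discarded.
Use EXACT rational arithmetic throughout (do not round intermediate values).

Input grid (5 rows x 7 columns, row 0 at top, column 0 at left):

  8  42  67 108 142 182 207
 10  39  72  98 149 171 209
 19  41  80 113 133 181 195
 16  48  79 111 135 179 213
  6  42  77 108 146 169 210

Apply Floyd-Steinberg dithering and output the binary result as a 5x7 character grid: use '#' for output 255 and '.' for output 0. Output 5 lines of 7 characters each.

Answer: ...#.##
...#.##
..#.#.#
...#.##
..#.###

Derivation:
(0,0): OLD=8 → NEW=0, ERR=8
(0,1): OLD=91/2 → NEW=0, ERR=91/2
(0,2): OLD=2781/32 → NEW=0, ERR=2781/32
(0,3): OLD=74763/512 → NEW=255, ERR=-55797/512
(0,4): OLD=772685/8192 → NEW=0, ERR=772685/8192
(0,5): OLD=29263899/131072 → NEW=255, ERR=-4159461/131072
(0,6): OLD=404994237/2097152 → NEW=255, ERR=-129779523/2097152
(1,0): OLD=673/32 → NEW=0, ERR=673/32
(1,1): OLD=20279/256 → NEW=0, ERR=20279/256
(1,2): OLD=952115/8192 → NEW=0, ERR=952115/8192
(1,3): OLD=4519023/32768 → NEW=255, ERR=-3836817/32768
(1,4): OLD=240097157/2097152 → NEW=0, ERR=240097157/2097152
(1,5): OLD=3447099941/16777216 → NEW=255, ERR=-831090139/16777216
(1,6): OLD=44561787403/268435456 → NEW=255, ERR=-23889253877/268435456
(2,0): OLD=165581/4096 → NEW=0, ERR=165581/4096
(2,1): OLD=13965359/131072 → NEW=0, ERR=13965359/131072
(2,2): OLD=306039917/2097152 → NEW=255, ERR=-228733843/2097152
(2,3): OLD=963382693/16777216 → NEW=0, ERR=963382693/16777216
(2,4): OLD=23795880029/134217728 → NEW=255, ERR=-10429640611/134217728
(2,5): OLD=523951575367/4294967296 → NEW=0, ERR=523951575367/4294967296
(2,6): OLD=14944059605345/68719476736 → NEW=255, ERR=-2579406962335/68719476736
(3,0): OLD=101943469/2097152 → NEW=0, ERR=101943469/2097152
(3,1): OLD=1420010841/16777216 → NEW=0, ERR=1420010841/16777216
(3,2): OLD=13337418611/134217728 → NEW=0, ERR=13337418611/134217728
(3,3): OLD=81085008785/536870912 → NEW=255, ERR=-55817073775/536870912
(3,4): OLD=6301111425709/68719476736 → NEW=0, ERR=6301111425709/68719476736
(3,5): OLD=134879145250695/549755813888 → NEW=255, ERR=-5308587290745/549755813888
(3,6): OLD=1800297225848665/8796093022208 → NEW=255, ERR=-442706494814375/8796093022208
(4,0): OLD=9948384019/268435456 → NEW=0, ERR=9948384019/268435456
(4,1): OLD=456701457543/4294967296 → NEW=0, ERR=456701457543/4294967296
(4,2): OLD=9646209893929/68719476736 → NEW=255, ERR=-7877256673751/68719476736
(4,3): OLD=26807812236755/549755813888 → NEW=0, ERR=26807812236755/549755813888
(4,4): OLD=825423139255089/4398046511104 → NEW=255, ERR=-296078721076431/4398046511104
(4,5): OLD=18693269231768425/140737488355328 → NEW=255, ERR=-17194790298840215/140737488355328
(4,6): OLD=315738910850439855/2251799813685248 → NEW=255, ERR=-258470041639298385/2251799813685248
Row 0: ...#.##
Row 1: ...#.##
Row 2: ..#.#.#
Row 3: ...#.##
Row 4: ..#.###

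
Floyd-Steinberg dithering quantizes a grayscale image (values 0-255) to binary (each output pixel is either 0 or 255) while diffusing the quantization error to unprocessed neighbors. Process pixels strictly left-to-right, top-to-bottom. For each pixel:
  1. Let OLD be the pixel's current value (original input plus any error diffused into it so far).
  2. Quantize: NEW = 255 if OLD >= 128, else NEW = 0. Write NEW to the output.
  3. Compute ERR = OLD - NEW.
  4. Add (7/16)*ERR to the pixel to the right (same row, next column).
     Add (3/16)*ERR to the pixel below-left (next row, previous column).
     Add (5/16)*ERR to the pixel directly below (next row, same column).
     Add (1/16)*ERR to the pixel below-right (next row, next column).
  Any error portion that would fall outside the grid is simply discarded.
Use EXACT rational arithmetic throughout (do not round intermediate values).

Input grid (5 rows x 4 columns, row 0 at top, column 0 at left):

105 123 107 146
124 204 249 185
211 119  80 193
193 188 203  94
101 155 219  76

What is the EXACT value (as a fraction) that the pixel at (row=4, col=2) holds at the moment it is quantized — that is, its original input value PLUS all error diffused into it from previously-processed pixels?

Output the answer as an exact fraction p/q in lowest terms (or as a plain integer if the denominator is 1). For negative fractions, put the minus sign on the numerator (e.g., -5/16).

(0,0): OLD=105 → NEW=0, ERR=105
(0,1): OLD=2703/16 → NEW=255, ERR=-1377/16
(0,2): OLD=17753/256 → NEW=0, ERR=17753/256
(0,3): OLD=722287/4096 → NEW=255, ERR=-322193/4096
(1,0): OLD=36013/256 → NEW=255, ERR=-29267/256
(1,1): OLD=300347/2048 → NEW=255, ERR=-221893/2048
(1,2): OLD=13313111/65536 → NEW=255, ERR=-3398569/65536
(1,3): OLD=148965905/1048576 → NEW=255, ERR=-118420975/1048576
(2,0): OLD=5077689/32768 → NEW=255, ERR=-3278151/32768
(2,1): OLD=25695491/1048576 → NEW=0, ERR=25695491/1048576
(2,2): OLD=97661007/2097152 → NEW=0, ERR=97661007/2097152
(2,3): OLD=5866668467/33554432 → NEW=255, ERR=-2689711693/33554432
(3,0): OLD=2790585001/16777216 → NEW=255, ERR=-1487605079/16777216
(3,1): OLD=42773720311/268435456 → NEW=255, ERR=-25677320969/268435456
(3,2): OLD=696665123849/4294967296 → NEW=255, ERR=-398551536631/4294967296
(3,3): OLD=2148364315583/68719476736 → NEW=0, ERR=2148364315583/68719476736
(4,0): OLD=237751327669/4294967296 → NEW=0, ERR=237751327669/4294967296
(4,1): OLD=4342555500063/34359738368 → NEW=0, ERR=4342555500063/34359738368
(4,2): OLD=269576399332031/1099511627776 → NEW=255, ERR=-10799065750849/1099511627776
Target (4,2): original=219, with diffused error = 269576399332031/1099511627776

Answer: 269576399332031/1099511627776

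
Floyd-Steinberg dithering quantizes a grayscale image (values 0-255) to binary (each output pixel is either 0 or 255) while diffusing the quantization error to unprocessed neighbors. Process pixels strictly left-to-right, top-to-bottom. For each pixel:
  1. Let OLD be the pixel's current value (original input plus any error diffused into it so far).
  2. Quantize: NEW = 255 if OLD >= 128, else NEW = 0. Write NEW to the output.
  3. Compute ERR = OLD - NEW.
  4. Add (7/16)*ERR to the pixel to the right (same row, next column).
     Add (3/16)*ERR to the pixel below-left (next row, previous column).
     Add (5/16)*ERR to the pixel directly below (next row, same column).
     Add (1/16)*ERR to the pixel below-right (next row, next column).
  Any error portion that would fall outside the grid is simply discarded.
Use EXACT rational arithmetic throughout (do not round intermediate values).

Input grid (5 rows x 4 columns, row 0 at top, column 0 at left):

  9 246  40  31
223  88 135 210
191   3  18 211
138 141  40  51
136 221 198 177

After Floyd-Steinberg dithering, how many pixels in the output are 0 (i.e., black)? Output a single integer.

(0,0): OLD=9 → NEW=0, ERR=9
(0,1): OLD=3999/16 → NEW=255, ERR=-81/16
(0,2): OLD=9673/256 → NEW=0, ERR=9673/256
(0,3): OLD=194687/4096 → NEW=0, ERR=194687/4096
(1,0): OLD=57565/256 → NEW=255, ERR=-7715/256
(1,1): OLD=165643/2048 → NEW=0, ERR=165643/2048
(1,2): OLD=12503527/65536 → NEW=255, ERR=-4208153/65536
(1,3): OLD=208795137/1048576 → NEW=255, ERR=-58591743/1048576
(2,0): OLD=6447017/32768 → NEW=255, ERR=-1908823/32768
(2,1): OLD=-11674413/1048576 → NEW=0, ERR=-11674413/1048576
(2,2): OLD=-25918657/2097152 → NEW=0, ERR=-25918657/2097152
(2,3): OLD=6177976227/33554432 → NEW=255, ERR=-2378403933/33554432
(3,0): OLD=1974820889/16777216 → NEW=0, ERR=1974820889/16777216
(3,1): OLD=49139827335/268435456 → NEW=255, ERR=-19311213945/268435456
(3,2): OLD=-40038090375/4294967296 → NEW=0, ERR=-40038090375/4294967296
(3,3): OLD=1649166754255/68719476736 → NEW=0, ERR=1649166754255/68719476736
(4,0): OLD=684167581541/4294967296 → NEW=255, ERR=-411049078939/4294967296
(4,1): OLD=5575101783471/34359738368 → NEW=255, ERR=-3186631500369/34359738368
(4,2): OLD=169891243557327/1099511627776 → NEW=255, ERR=-110484221525553/1099511627776
(4,3): OLD=2462110968387161/17592186044416 → NEW=255, ERR=-2023896472938919/17592186044416
Output grid:
  Row 0: .#..  (3 black, running=3)
  Row 1: #.##  (1 black, running=4)
  Row 2: #..#  (2 black, running=6)
  Row 3: .#..  (3 black, running=9)
  Row 4: ####  (0 black, running=9)

Answer: 9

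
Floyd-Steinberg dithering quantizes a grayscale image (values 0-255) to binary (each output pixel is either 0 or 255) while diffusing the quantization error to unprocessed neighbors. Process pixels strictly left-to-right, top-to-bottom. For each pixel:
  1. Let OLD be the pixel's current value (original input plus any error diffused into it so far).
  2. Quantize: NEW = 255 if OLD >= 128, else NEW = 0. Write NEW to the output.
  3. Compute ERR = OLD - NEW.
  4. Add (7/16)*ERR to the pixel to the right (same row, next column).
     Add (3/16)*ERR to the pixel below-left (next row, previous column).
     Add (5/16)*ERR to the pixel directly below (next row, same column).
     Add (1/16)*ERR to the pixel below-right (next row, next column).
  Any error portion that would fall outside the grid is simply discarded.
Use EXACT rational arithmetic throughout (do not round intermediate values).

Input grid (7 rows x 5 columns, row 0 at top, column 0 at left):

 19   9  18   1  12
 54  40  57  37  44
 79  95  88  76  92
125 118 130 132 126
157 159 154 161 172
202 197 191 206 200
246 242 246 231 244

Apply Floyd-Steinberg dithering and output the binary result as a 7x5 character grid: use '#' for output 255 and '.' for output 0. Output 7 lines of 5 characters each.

(0,0): OLD=19 → NEW=0, ERR=19
(0,1): OLD=277/16 → NEW=0, ERR=277/16
(0,2): OLD=6547/256 → NEW=0, ERR=6547/256
(0,3): OLD=49925/4096 → NEW=0, ERR=49925/4096
(0,4): OLD=1135907/65536 → NEW=0, ERR=1135907/65536
(1,0): OLD=16175/256 → NEW=0, ERR=16175/256
(1,1): OLD=161865/2048 → NEW=0, ERR=161865/2048
(1,2): OLD=6746109/65536 → NEW=0, ERR=6746109/65536
(1,3): OLD=23774457/262144 → NEW=0, ERR=23774457/262144
(1,4): OLD=376883915/4194304 → NEW=0, ERR=376883915/4194304
(2,0): OLD=3721267/32768 → NEW=0, ERR=3721267/32768
(2,1): OLD=201989985/1048576 → NEW=255, ERR=-65396895/1048576
(2,2): OLD=1926473827/16777216 → NEW=0, ERR=1926473827/16777216
(2,3): OLD=47743848569/268435456 → NEW=255, ERR=-20707192711/268435456
(2,4): OLD=395134539023/4294967296 → NEW=0, ERR=395134539023/4294967296
(3,0): OLD=2496364035/16777216 → NEW=255, ERR=-1781826045/16777216
(3,1): OLD=10827780039/134217728 → NEW=0, ERR=10827780039/134217728
(3,2): OLD=785189391933/4294967296 → NEW=255, ERR=-310027268547/4294967296
(3,3): OLD=865348193653/8589934592 → NEW=0, ERR=865348193653/8589934592
(3,4): OLD=26663460716521/137438953472 → NEW=255, ERR=-8383472418839/137438953472
(4,0): OLD=298365231053/2147483648 → NEW=255, ERR=-249243099187/2147483648
(4,1): OLD=7783208945485/68719476736 → NEW=0, ERR=7783208945485/68719476736
(4,2): OLD=225317251839779/1099511627776 → NEW=255, ERR=-55058213243101/1099511627776
(4,3): OLD=2720186985587021/17592186044416 → NEW=255, ERR=-1765820455739059/17592186044416
(4,4): OLD=32459763556603803/281474976710656 → NEW=0, ERR=32459763556603803/281474976710656
(5,0): OLD=205572079777287/1099511627776 → NEW=255, ERR=-74803385305593/1099511627776
(5,1): OLD=1635953281368277/8796093022208 → NEW=255, ERR=-607050439294763/8796093022208
(5,2): OLD=37553397464987517/281474976710656 → NEW=255, ERR=-34222721596229763/281474976710656
(5,3): OLD=157550305921291667/1125899906842624 → NEW=255, ERR=-129554170323577453/1125899906842624
(5,4): OLD=3232183271596130913/18014398509481984 → NEW=255, ERR=-1361488348321775007/18014398509481984
(6,0): OLD=29808135405302679/140737488355328 → NEW=255, ERR=-6079924125305961/140737488355328
(6,1): OLD=785806270355293401/4503599627370496 → NEW=255, ERR=-362611634624183079/4503599627370496
(6,2): OLD=10584609094460761571/72057594037927936 → NEW=255, ERR=-7790077385210862109/72057594037927936
(6,3): OLD=145238114455664712321/1152921504606846976 → NEW=0, ERR=145238114455664712321/1152921504606846976
(6,4): OLD=4949332613300472266439/18446744073709551616 → NEW=255, ERR=245412874504536604359/18446744073709551616
Row 0: .....
Row 1: .....
Row 2: .#.#.
Row 3: #.#.#
Row 4: #.##.
Row 5: #####
Row 6: ###.#

Answer: .....
.....
.#.#.
#.#.#
#.##.
#####
###.#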